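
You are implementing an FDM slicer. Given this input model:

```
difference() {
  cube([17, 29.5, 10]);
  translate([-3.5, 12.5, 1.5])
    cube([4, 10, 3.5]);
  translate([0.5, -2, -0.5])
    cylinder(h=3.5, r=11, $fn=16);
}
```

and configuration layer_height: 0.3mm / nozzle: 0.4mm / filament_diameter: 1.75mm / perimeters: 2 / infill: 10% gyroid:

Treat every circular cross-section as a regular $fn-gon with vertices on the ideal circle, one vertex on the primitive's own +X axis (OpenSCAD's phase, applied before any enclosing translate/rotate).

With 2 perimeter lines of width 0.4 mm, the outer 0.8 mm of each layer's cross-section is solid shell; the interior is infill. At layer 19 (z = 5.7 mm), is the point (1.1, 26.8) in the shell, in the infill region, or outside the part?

infill

At z = 5.7 mm: the cube (footprint 17×29.5) is included at this height; the cube at (-3.5, 12.5) is absent (z outside [1.5, 5]); the cylinder at (0.5, -2) does not reach this height (z outside [-0.5, 3]); After the difference (first − rest): none of the subtracted shapes is present at this height, so the 17×29.5 cube is unchanged — 1 connected region. Overall, the cross-section is a single solid region. The nearest boundary edge runs (0.00, 29.50)→(0.00, 0.00); distance from the point to it = 1.10 mm. The point is inside the cross-section and 1.10 mm from the nearest boundary — more than the 0.8 mm shell width (2 × 0.4), so it's in the infill interior.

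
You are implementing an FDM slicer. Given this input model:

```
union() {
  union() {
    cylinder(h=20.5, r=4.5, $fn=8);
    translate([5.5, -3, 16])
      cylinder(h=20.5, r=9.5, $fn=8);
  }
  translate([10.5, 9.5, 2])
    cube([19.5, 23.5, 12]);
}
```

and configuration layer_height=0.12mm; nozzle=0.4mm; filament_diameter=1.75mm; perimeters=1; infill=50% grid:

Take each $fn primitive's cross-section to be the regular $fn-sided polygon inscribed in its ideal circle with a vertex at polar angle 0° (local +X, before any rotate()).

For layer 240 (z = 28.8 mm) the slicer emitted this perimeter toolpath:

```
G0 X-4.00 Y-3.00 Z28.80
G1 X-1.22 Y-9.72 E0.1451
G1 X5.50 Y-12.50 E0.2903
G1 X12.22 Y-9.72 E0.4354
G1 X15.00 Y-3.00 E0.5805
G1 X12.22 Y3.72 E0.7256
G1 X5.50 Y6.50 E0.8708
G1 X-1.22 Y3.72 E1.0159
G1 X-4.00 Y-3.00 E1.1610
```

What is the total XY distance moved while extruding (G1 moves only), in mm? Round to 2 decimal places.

58.18 mm

Sum the Euclidean lengths of each G1 segment: total = 58.18 mm.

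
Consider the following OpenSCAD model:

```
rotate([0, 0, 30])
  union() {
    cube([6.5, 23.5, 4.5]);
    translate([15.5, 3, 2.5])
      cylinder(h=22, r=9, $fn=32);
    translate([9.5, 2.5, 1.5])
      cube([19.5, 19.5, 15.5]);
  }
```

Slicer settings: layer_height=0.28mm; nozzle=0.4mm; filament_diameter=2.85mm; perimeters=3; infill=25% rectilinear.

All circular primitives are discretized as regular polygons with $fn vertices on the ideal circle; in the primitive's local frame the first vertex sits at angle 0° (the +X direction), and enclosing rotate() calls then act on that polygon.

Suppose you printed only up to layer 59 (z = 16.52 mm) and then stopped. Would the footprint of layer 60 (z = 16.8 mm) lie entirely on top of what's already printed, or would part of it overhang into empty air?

Compare the two slices. At z = 16.52: the cube is not intersected at this z (z outside [0, 4.5]); the cylinder at (15.5, 3): section is a regular 32-gon, circumradius r=9 (area = (32/2)·9.000²·sin(360°/32) = 252.84 mm²); the cube at (9.5, 2.5) (footprint 19.5×19.5) is included at this height (area 380.25 mm²); Taking the union: the regions partially overlap — summed areas 633.09 mm² minus the doubly-counted overlap 120.18 mm² gives 512.91 mm² — area = 512.91 mm²; (rotated 30° about Z; rotation is an isometry so areas/perimeters/island counts are preserved). At z = 16.8: the cube is not intersected at this z (z outside [0, 4.5]); the cylinder at (15.5, 3): section is a regular 32-gon, circumradius r=9 (area = (32/2)·9.000²·sin(360°/32) = 252.84 mm²); the cube at (9.5, 2.5) is present — its section is the full 19.5×19.5 rectangle (area 380.25 mm²); Merging all regions: the regions partially overlap — summed areas 633.09 mm² minus the doubly-counted overlap 120.18 mm² gives 512.91 mm² — area = 512.91 mm²; (rotated 30° about Z; rotation is an isometry so areas/perimeters/island counts are preserved). Checking containment: the cross-section at z = 16.8 is a subset of the cross-section at z = 16.52.

entirely on top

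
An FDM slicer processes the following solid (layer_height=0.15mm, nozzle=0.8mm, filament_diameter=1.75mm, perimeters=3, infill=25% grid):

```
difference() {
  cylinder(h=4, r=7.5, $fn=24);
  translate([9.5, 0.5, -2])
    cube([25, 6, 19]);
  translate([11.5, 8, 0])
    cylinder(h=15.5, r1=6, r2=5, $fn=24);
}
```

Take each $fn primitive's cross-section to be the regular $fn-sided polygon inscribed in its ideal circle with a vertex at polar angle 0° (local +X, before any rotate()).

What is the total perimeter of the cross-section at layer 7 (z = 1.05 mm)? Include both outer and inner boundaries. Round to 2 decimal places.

At z = 1.05 mm: the r=7.5 cylinder gives a regular 24-gon of circumradius 7.5 (constant along its height) (perimeter = 2·24·7.500·sin(180°/24) = 46.99 mm); the cube at (9.5, 0.5) (footprint 25×6) is included at this height (perimeter 62.00 mm); the cone at (11.5, 8): at t=0.068 of its height the radius interpolates to r₁+(r₂−r₁)t = 5.932, giving a regular 24-gon of that circumradius (perimeter = 2·24·5.932·sin(180°/24) = 37.17 mm); After the difference (first − rest): starting from the r=7.5 cylinder, the 25×6 cube at (9.5, 0.5) misses the remaining region (no effect); the cone at (11.5, 8) misses the remaining region (no effect) — boundary = 46.99 mm. Overall, the cross-section is a single solid region. Total boundary length (outer) = 46.99 mm.

46.99 mm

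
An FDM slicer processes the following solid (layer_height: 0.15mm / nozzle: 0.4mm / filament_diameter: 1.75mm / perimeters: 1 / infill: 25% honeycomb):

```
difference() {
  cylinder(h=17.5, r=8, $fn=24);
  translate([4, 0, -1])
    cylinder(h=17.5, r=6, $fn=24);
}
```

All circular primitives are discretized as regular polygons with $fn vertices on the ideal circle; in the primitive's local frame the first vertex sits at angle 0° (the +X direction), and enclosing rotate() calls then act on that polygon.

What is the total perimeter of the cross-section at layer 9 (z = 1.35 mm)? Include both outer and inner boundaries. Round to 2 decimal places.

At z = 1.35 mm: the r=8 cylinder contributes a regular 24-gon of circumradius 8 (perimeter = 2·24·8.000·sin(180°/24) = 50.12 mm); the r=6 cylinder at (4, 0) contributes a regular 24-gon of circumradius 6 (perimeter = 2·24·6.000·sin(180°/24) = 37.59 mm); Taking the first minus the rest: starting from the r=8 cylinder, the r=6 cylinder at (4, 0) partially overlaps it — only the 93.09 mm² overlap (of its 111.81 mm²) is removed, clipping the outline — boundary = 58.84 mm. Overall, the cross-section is a single solid region. Total boundary length (outer) = 58.84 mm.

58.84 mm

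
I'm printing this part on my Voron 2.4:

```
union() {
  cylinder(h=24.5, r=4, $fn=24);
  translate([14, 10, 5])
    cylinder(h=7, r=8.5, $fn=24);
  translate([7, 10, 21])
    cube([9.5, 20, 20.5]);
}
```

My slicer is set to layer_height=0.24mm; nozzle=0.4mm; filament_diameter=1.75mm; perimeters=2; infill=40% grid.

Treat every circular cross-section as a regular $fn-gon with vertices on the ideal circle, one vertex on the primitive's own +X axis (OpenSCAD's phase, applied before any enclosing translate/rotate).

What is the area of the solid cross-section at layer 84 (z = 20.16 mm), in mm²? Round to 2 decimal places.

49.69 mm²

At z = 20.16 mm: the r=4 cylinder gives a regular 24-gon of circumradius 4 (constant along its height) (area = (24/2)·4.000²·sin(360°/24) = 49.69 mm²); the cylinder at (14, 10) does not reach this height (z outside [5, 12]); the cube at (7, 10) does not reach this height (z outside [21, 41.5]); Taking the union: only the r=4 cylinder is present, so the union is just that shape — area = 49.69 mm². Overall, the cross-section is a single solid region. Net area = 49.69 mm².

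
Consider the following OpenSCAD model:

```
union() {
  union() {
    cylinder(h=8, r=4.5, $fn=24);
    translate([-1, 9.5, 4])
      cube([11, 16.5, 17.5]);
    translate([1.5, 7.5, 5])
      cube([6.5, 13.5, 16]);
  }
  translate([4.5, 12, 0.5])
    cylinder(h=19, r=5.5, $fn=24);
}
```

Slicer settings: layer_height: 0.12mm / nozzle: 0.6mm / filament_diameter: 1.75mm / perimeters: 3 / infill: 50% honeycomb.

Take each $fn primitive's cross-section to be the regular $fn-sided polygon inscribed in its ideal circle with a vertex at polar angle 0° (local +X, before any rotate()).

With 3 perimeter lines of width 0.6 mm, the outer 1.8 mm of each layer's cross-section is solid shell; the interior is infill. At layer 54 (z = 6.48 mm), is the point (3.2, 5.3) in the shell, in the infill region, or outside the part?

outside

At z = 6.48 mm: the cylinder: section is a regular 24-gon, circumradius r=4.5; the 11×16.5 cube at (-1, 9.5) contributes its full rectangle; the 6.5×13.5 cube at (1.5, 7.5) contributes its full rectangle; Merging all regions: the regions partially overlap (shared area 74.75 mm²), so overlapping operands fuse into one piece — 2 connected regions; the r=5.5 cylinder at (4.5, 12) contributes a regular 24-gon of circumradius 5.5; Combining (union): the regions partially overlap (shared area 86.26 mm²), so overlapping operands fuse into one piece — 2 connected regions. Overall, the cross-section has 2 separate islands. The nearest boundary edge runs (4.50, 6.50)→(3.08, 6.69); distance from the point to it = 1.36 mm. The point is not inside any of the regions above, so it lies outside the cross-section (1.36 mm from the nearest boundary).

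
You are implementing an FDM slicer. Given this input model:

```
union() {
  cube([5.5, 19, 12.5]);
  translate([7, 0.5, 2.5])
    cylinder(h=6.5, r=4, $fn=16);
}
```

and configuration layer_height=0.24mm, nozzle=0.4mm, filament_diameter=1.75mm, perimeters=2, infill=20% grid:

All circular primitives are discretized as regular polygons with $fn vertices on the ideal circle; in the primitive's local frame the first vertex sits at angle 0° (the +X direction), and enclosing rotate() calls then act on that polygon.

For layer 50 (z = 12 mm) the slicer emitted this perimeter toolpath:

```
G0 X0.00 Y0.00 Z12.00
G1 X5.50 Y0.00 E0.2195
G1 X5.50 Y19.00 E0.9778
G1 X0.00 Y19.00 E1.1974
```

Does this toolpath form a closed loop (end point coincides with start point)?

no

Start point (G0): (0.00, 0.00). End point (last G1): the path does not return to the start — open.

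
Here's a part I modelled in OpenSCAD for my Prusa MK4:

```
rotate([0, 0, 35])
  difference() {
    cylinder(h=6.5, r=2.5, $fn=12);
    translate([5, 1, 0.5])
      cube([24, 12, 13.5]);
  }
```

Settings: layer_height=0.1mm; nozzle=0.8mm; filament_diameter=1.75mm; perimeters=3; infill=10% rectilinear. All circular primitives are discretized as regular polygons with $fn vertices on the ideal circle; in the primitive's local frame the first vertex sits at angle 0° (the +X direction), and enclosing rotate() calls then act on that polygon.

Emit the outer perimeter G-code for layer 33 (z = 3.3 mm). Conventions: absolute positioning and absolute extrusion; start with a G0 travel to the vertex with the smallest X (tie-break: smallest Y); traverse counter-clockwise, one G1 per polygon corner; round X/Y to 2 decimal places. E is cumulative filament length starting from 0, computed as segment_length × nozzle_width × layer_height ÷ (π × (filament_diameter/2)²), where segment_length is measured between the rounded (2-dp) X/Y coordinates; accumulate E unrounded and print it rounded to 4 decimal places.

At z = 3.3 mm: the cylinder: section is a regular 12-gon, circumradius r=2.5; the cube at (5, 1) is present — its section is the full 24×12 rectangle; After the difference (first − rest): starting from the r=2.5 cylinder, the 24×12 cube at (5, 1) misses the remaining region (no effect) — 1 connected region; (rotated 35° about Z; rotation is an isometry so areas/perimeters/island counts are preserved). The outline is a single polygon with 12 vertices. Extrusion per mm of travel: 0.8 × 0.1 / (π × 0.875²) = 0.033260. Accumulating E over each segment gives final E = 0.5168.

G0 X-2.49 Y-0.22 Z3.30
G1 X-2.05 Y-1.43 E0.0428
G1 X-1.06 Y-2.27 E0.0860
G1 X0.22 Y-2.49 E0.1292
G1 X1.43 Y-2.05 E0.1720
G1 X2.27 Y-1.06 E0.2152
G1 X2.49 Y0.22 E0.2584
G1 X2.05 Y1.43 E0.3012
G1 X1.06 Y2.27 E0.3444
G1 X-0.22 Y2.49 E0.3876
G1 X-1.43 Y2.05 E0.4304
G1 X-2.27 Y1.06 E0.4736
G1 X-2.49 Y-0.22 E0.5168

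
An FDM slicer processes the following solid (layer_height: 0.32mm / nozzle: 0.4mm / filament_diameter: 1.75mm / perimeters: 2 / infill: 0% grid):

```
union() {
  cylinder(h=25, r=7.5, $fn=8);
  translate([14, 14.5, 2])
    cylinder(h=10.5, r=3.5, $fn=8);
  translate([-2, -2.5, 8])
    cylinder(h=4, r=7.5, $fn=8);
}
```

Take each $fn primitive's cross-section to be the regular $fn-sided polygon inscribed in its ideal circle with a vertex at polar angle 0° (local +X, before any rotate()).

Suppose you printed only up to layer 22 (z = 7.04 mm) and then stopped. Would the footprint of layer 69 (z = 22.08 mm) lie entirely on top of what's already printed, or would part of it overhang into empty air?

entirely on top

Compare the two slices. At z = 7.04: the cylinder: section is a regular 8-gon, circumradius r=7.5 (area = (8/2)·7.500²·sin(360°/8) = 159.10 mm²); the r=3.5 cylinder at (14, 14.5) contributes a regular 8-gon of circumradius 3.5 (area = (8/2)·3.500²·sin(360°/8) = 34.65 mm²); the cylinder at (-2, -2.5) does not reach this height (z outside [8, 12]); Taking the union: the 2 present regions are separate (no shared area or edge), so areas and boundary lengths simply add and each stays a separate island — area = 193.75 mm². At z = 22.08: the cylinder: section is a regular 8-gon, circumradius r=7.5 (area = (8/2)·7.500²·sin(360°/8) = 159.10 mm²); the cylinder at (14, 14.5) is not intersected at this z (z outside [2, 12.5]); the cylinder at (-2, -2.5) is not intersected at this z (z outside [8, 12]); Taking the union: only the r=7.5 cylinder is present, so the union is just that shape — area = 159.10 mm². Checking containment: the cross-section at z = 22.08 is a subset of the cross-section at z = 7.04.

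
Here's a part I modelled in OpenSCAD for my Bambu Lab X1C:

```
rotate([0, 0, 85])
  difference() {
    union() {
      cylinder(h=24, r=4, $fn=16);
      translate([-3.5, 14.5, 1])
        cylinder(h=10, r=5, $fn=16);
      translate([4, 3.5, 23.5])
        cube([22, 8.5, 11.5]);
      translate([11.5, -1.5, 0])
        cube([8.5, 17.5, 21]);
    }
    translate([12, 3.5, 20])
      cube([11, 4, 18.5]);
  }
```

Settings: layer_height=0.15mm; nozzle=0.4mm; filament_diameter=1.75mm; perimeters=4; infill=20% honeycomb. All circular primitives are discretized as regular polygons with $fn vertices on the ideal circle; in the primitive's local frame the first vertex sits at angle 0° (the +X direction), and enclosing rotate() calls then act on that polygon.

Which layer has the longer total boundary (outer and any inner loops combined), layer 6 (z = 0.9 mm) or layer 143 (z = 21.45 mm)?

layer 6 (z = 0.9 mm)

Layer 6 (z = 0.9): the r=4 cylinder gives a regular 16-gon of circumradius 4 (constant along its height) (perimeter = 2·16·4.000·sin(180°/16) = 24.97 mm); the cylinder at (-3.5, 14.5) is not intersected at this z (z outside [1, 11]); the cube at (4, 3.5) does not reach this height (z outside [23.5, 35]); the 8.5×17.5 cube at (11.5, -1.5) contributes its full rectangle (perimeter 52.00 mm); Combining (union): the 2 present regions are separate (no shared area or edge), so areas and boundary lengths simply add and each stays a separate island — boundary = 76.97 mm; the cube at (12, 3.5) is absent (z outside [20, 38.5]); Taking the first minus the rest: none of the subtracted shapes is present at this height, so that combined region is unchanged — boundary = 76.97 mm; (whole slice rotated 85° about Z — lengths, areas and connectivity unchanged). So its perimeter = 76.97 mm. Layer 143 (z = 21.45): the r=4 cylinder gives a regular 16-gon of circumradius 4 (constant along its height) (perimeter = 2·16·4.000·sin(180°/16) = 24.97 mm); the cylinder at (-3.5, 14.5) is not intersected at this z (z outside [1, 11]); the cube at (4, 3.5) is absent (z outside [23.5, 35]); the cube at (11.5, -1.5) is not intersected at this z (z outside [0, 21]); Merging all regions: only the r=4 cylinder is present, so the union is just that shape — boundary = 24.97 mm; the 11×4 cube at (12, 3.5) contributes its full rectangle (perimeter 30.00 mm); Taking the first minus the rest: starting from that combined region, the 11×4 cube at (12, 3.5) misses the remaining region (no effect) — boundary = 24.97 mm; (rotated 85° about Z; rotation is an isometry so areas/perimeters/island counts are preserved). So its perimeter = 24.97 mm. Layer 6 is larger (76.97 vs 24.97 mm).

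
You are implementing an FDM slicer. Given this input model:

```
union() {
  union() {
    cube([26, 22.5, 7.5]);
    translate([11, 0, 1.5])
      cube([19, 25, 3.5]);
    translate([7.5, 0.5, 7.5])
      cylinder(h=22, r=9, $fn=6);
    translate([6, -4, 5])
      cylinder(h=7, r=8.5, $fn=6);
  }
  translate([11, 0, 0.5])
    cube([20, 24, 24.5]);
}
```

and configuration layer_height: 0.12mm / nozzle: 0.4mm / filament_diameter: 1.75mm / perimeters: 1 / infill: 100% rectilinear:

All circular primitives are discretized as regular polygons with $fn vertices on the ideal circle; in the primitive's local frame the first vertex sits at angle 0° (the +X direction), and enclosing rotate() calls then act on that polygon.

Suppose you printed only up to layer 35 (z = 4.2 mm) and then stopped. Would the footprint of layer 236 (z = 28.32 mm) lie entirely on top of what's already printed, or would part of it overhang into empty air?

Compare the two slices. At z = 4.2: the 26×22.5 cube contributes its full rectangle (area 585.00 mm²); the cube at (11, 0) is present — its section is the full 19×25 rectangle (area 475.00 mm²); the cylinder at (7.5, 0.5) is not intersected at this z (z outside [7.5, 29.5]); the cylinder at (6, -4) is not intersected at this z (z outside [5, 12]); Combining (union): the regions partially overlap — summed areas 1060.00 mm² minus the doubly-counted overlap 337.50 mm² gives 722.50 mm² — area = 722.50 mm²; the cube at (11, 0) (footprint 20×24) is included at this height (area 480.00 mm²); Merging all regions: the regions partially overlap — summed areas 1202.50 mm² minus the doubly-counted overlap 456.00 mm² gives 746.50 mm² — area = 746.50 mm². At z = 28.32: the cube is not intersected at this z (z outside [0, 7.5]); the cube at (11, 0) is absent (z outside [1.5, 5]); the cylinder at (7.5, 0.5): section is a regular 6-gon, circumradius r=9 (area = (6/2)·9.000²·sin(360°/6) = 210.44 mm²); the cylinder at (6, -4) is not intersected at this z (z outside [5, 12]); Merging all regions: only the r=9 cylinder at (7.5, 0.5) is present, so the union is just that shape — area = 210.44 mm²; the cube at (11, 0) is not intersected at this z (z outside [0.5, 25]); Combining (union): only the result so far is present, so the union is just that shape — area = 210.44 mm². Checking containment: at z = 28.32 the cross-section extends beyond the z = 4.2 cross-section by about 98.99 mm².

part overhangs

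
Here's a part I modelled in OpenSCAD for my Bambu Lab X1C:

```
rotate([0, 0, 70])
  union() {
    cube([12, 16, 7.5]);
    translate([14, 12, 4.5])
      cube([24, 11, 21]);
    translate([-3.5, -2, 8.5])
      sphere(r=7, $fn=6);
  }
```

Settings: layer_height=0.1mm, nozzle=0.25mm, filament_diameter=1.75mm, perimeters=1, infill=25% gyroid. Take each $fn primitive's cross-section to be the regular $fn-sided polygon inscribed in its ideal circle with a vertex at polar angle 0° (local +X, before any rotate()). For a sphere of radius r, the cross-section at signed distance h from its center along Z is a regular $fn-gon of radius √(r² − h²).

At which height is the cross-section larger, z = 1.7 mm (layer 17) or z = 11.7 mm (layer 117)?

Layer 17 (z = 1.7): the cube is present — its section is the full 12×16 rectangle (area 192.00 mm²); the cube at (14, 12) is absent (z outside [4.5, 25.5]); the r=7 sphere at (-3.5, -2) slices to a regular 6-gon of circumradius 1.661 (√(r²−h²) with h=6.8 from center) (area = (6/2)·1.661²·sin(360°/6) = 7.17 mm²); Merging all regions: the 2 present regions are separate (no shared area or edge), so areas and boundary lengths simply add and each stays a separate island — area = 199.17 mm²; (whole slice rotated 70° about Z — lengths, areas and connectivity unchanged). So its area = 199.17 mm². Layer 117 (z = 11.7): the cube is absent (z outside [0, 7.5]); the 24×11 cube at (14, 12) contributes its full rectangle (area 264.00 mm²); the sphere at (-3.5, -2): section is a regular 6-gon, circumradius = √(r²−h²) = √(7²−3.2²) = 6.226 (area = (6/2)·6.226²·sin(360°/6) = 100.70 mm²); Taking the union: the 2 present regions are separate (no shared area or edge), so areas and boundary lengths simply add and each stays a separate island — area = 364.70 mm²; (whole slice rotated 70° about Z — lengths, areas and connectivity unchanged). So its area = 364.70 mm². Layer 117 is larger (364.70 vs 199.17 mm²).

layer 117 (z = 11.7 mm)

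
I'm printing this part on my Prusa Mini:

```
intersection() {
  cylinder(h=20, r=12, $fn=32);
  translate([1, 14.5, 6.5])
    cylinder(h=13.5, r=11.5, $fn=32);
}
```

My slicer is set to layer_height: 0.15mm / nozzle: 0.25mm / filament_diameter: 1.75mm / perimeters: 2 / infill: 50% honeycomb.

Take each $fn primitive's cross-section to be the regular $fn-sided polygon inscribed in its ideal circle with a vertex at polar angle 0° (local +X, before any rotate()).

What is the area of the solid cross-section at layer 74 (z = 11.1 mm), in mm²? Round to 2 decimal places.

113.78 mm²

At z = 11.1 mm: the r=12 cylinder gives a regular 32-gon of circumradius 12 (constant along its height) (area = (32/2)·12.000²·sin(360°/32) = 449.49 mm²); the cylinder at (1, 14.5): section is a regular 32-gon, circumradius r=11.5 (area = (32/2)·11.500²·sin(360°/32) = 412.81 mm²); Keeping only the common overlap: the r=11.5 cylinder at (1, 14.5) partially overlaps the r=12 cylinder; clipping to the common part keeps 113.78 mm² — area = 113.78 mm². Overall, the cross-section is a single solid region. Net area = 113.78 mm².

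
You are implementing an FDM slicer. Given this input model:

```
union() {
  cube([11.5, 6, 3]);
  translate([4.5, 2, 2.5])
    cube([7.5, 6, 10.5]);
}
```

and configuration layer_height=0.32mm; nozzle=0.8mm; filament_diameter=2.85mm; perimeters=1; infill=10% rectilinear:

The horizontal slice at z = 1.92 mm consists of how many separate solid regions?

At z = 1.92 mm: the cube (footprint 11.5×6) is included at this height; the cube at (4.5, 2) is absent (z outside [2.5, 13]); Merging all regions: only the 11.5×6 cube is present, so the union is just that shape — 1 connected region. The result has 1 disconnected region.

1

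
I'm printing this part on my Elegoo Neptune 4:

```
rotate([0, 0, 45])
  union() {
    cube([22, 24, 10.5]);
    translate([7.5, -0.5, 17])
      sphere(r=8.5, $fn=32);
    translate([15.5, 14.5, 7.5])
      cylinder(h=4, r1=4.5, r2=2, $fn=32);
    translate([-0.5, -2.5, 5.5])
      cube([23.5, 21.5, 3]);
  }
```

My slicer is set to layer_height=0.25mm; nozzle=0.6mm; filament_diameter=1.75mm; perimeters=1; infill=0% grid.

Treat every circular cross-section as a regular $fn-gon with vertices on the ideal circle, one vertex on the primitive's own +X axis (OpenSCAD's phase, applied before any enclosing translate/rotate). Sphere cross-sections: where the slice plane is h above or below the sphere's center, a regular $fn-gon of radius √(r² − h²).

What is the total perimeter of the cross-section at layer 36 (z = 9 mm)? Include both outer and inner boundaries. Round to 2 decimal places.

96.37 mm

At z = 9 mm: the cube is present — its section is the full 22×24 rectangle (perimeter 92.00 mm); the r=8.5 sphere at (7.5, -0.5) contributes a regular 32-gon of circumradius √(8.5²−8²) = 2.872 (perimeter = 2·32·2.872·sin(180°/32) = 18.02 mm); the cone at (15.5, 14.5): at t=0.375 of its height the radius interpolates to r₁+(r₂−r₁)t = 3.562, giving a regular 32-gon of that circumradius (perimeter = 2·32·3.562·sin(180°/32) = 22.35 mm); the cube at (-0.5, -2.5) is not intersected at this z (z outside [5.5, 8.5]); Combining (union): the regions partially overlap (shared area 49.64 mm²), so the edge portions inside another operand are dropped and the merged outline is re-measured after clipping — boundary = 96.37 mm; (rotated 45° about Z; rotation is an isometry so areas/perimeters/island counts are preserved). Overall, the cross-section is a single solid region. Total boundary length (outer) = 96.37 mm.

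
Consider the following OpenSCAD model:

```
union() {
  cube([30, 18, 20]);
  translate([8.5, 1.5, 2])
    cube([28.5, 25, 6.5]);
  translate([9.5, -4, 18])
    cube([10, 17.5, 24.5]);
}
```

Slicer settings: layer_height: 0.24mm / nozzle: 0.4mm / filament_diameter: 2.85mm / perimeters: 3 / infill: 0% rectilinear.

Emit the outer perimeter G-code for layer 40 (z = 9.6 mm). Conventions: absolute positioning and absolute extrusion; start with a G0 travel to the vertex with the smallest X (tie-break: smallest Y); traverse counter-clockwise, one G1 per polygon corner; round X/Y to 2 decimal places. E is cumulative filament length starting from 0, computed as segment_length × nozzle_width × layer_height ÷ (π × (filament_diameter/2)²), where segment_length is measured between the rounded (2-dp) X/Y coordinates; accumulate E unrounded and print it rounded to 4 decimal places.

G0 X0.00 Y0.00 Z9.60
G1 X30.00 Y0.00 E0.4515
G1 X30.00 Y18.00 E0.7223
G1 X0.00 Y18.00 E1.1738
G1 X0.00 Y0.00 E1.4447

At z = 9.6 mm: the cube is present — its section is the full 30×18 rectangle; the cube at (8.5, 1.5) is absent (z outside [2, 8.5]); the cube at (9.5, -4) does not reach this height (z outside [18, 42.5]); Taking the union: only the 30×18 cube is present, so the union is just that shape — 1 connected region. The outline is a single polygon with 4 vertices. Extrusion per mm of travel: 0.4 × 0.24 / (π × 1.425²) = 0.015048. Accumulating E over each segment gives final E = 1.4447.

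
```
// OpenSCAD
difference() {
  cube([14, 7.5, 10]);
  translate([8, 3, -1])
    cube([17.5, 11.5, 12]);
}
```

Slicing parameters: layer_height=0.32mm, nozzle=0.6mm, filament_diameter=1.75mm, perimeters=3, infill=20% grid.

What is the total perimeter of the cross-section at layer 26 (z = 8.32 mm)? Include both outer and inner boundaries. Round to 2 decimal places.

At z = 8.32 mm: the 14×7.5 cube contributes its full rectangle (perimeter 43.00 mm); the 17.5×11.5 cube at (8, 3) contributes its full rectangle (perimeter 58.00 mm); After the difference (first − rest): starting from the 14×7.5 cube, the 17.5×11.5 cube at (8, 3) partially overlaps it — only the 27.00 mm² overlap (of its 201.25 mm²) is removed, clipping the outline — boundary = 43.00 mm. Overall, the cross-section is a single solid region. Total boundary length (outer) = 43.00 mm.

43.00 mm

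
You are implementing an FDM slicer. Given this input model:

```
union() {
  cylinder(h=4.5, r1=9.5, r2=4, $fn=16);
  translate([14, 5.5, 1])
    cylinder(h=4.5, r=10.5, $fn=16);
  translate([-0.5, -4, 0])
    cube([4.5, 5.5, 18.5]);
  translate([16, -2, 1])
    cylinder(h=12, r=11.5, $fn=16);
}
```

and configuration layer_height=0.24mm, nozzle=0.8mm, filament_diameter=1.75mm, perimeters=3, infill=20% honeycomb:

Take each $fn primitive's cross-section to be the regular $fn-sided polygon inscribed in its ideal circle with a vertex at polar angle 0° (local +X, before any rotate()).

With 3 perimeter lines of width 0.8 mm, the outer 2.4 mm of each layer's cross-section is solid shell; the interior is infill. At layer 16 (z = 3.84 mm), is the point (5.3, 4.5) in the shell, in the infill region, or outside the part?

At z = 3.84 mm: the cone (r1=9.5→r2=4) has section circumradius 4.807 here — a regular 16-gon; the r=10.5 cylinder at (14, 5.5) contributes a regular 16-gon of circumradius 10.5; the cube at (-0.5, -4) (footprint 4.5×5.5) is included at this height; the r=11.5 cylinder at (16, -2) contributes a regular 16-gon of circumradius 11.5; Combining (union): the regions partially overlap (shared area 228.90 mm²), so overlapping operands fuse into one piece — 1 connected region. Overall, the cross-section is a single solid region. The nearest boundary edge runs (4.14, 2.29)→(3.50, 5.50); distance from the point to it = 1.57 mm. The point is inside the cross-section, 1.57 mm from the nearest boundary — within the 2.4 mm shell band (3 × 0.8).

shell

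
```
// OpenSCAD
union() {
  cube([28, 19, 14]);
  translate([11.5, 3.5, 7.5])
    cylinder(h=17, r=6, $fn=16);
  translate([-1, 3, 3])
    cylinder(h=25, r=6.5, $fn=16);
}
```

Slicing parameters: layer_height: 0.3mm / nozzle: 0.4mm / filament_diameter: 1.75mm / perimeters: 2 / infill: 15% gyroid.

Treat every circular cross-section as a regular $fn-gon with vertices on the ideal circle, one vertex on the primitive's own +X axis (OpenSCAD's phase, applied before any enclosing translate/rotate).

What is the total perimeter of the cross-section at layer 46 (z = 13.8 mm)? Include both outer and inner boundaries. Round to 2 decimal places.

At z = 13.8 mm: the cube (footprint 28×19) is included at this height (perimeter 94.00 mm); the r=6 cylinder at (11.5, 3.5) contributes a regular 16-gon of circumradius 6 (perimeter = 2·16·6.000·sin(180°/16) = 37.46 mm); the cylinder at (-1, 3): section is a regular 16-gon, circumradius r=6.5 (perimeter = 2·16·6.500·sin(180°/16) = 40.58 mm); Taking the union: the regions partially overlap (shared area 135.47 mm²), so the edge portions inside another operand are dropped and the merged outline is re-measured after clipping — boundary = 110.01 mm. Overall, the cross-section is a single solid region. Total boundary length (outer) = 110.01 mm.

110.01 mm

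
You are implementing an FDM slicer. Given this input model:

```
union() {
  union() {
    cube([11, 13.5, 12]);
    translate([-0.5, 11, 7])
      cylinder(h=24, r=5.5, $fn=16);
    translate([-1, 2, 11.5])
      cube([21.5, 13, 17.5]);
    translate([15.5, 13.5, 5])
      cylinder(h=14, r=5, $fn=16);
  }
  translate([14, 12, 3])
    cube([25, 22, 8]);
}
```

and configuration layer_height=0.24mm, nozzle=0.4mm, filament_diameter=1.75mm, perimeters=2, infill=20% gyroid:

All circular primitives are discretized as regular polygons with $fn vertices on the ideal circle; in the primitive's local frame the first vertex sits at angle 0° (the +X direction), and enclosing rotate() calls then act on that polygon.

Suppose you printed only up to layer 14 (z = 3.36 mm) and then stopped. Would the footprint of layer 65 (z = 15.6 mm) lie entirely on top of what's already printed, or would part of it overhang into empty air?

Compare the two slices. At z = 3.36: the cube (footprint 11×13.5) is included at this height (area 148.50 mm²); the cylinder at (-0.5, 11) does not reach this height (z outside [7, 31]); the cube at (-1, 2) does not reach this height (z outside [11.5, 29]); the cylinder at (15.5, 13.5) does not reach this height (z outside [5, 19]); Merging all regions: only the 11×13.5 cube is present, so the union is just that shape — area = 148.50 mm²; the 25×22 cube at (14, 12) contributes its full rectangle (area 550.00 mm²); Combining (union): the 2 present regions are separate (no shared area or edge), so areas and boundary lengths simply add and each stays a separate island — area = 698.50 mm². At z = 15.6: the cube does not reach this height (z outside [0, 12]); the cylinder at (-0.5, 11): section is a regular 16-gon, circumradius r=5.5 (area = (16/2)·5.500²·sin(360°/16) = 92.61 mm²); the cube at (-1, 2) is present — its section is the full 21.5×13 rectangle (area 279.50 mm²); the r=5 cylinder at (15.5, 13.5) contributes a regular 16-gon of circumradius 5 (area = (16/2)·5.000²·sin(360°/16) = 76.54 mm²); Taking the union: the regions partially overlap — summed areas 448.65 mm² minus the doubly-counted overlap 100.26 mm² gives 348.39 mm² — area = 348.39 mm²; the cube at (14, 12) does not reach this height (z outside [3, 11]); Merging all regions: only that combined region is present, so the union is just that shape — area = 348.39 mm². Checking containment: at z = 15.6 the cross-section extends beyond the z = 3.36 cross-section by about 185.50 mm².

part overhangs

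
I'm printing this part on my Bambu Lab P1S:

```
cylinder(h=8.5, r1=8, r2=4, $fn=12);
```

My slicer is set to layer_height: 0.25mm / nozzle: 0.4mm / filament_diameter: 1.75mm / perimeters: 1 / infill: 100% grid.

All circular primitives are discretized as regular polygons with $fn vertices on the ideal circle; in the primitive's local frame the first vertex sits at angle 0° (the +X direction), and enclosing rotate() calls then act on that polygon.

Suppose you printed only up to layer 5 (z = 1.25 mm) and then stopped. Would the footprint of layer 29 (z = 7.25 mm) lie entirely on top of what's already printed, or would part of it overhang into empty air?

entirely on top

Compare the two slices. At z = 1.25: the cone contributes a regular 12-gon of circumradius 7.412 (interpolated between r1=8 and r2=4 at t=0.147) (area = (12/2)·7.412²·sin(360°/12) = 164.80 mm²). At z = 7.25: the cone contributes a regular 12-gon of circumradius 4.588 (interpolated between r1=8 and r2=4 at t=0.853) (area = (12/2)·4.588²·sin(360°/12) = 63.16 mm²). Checking containment: the cross-section at z = 7.25 is a subset of the cross-section at z = 1.25.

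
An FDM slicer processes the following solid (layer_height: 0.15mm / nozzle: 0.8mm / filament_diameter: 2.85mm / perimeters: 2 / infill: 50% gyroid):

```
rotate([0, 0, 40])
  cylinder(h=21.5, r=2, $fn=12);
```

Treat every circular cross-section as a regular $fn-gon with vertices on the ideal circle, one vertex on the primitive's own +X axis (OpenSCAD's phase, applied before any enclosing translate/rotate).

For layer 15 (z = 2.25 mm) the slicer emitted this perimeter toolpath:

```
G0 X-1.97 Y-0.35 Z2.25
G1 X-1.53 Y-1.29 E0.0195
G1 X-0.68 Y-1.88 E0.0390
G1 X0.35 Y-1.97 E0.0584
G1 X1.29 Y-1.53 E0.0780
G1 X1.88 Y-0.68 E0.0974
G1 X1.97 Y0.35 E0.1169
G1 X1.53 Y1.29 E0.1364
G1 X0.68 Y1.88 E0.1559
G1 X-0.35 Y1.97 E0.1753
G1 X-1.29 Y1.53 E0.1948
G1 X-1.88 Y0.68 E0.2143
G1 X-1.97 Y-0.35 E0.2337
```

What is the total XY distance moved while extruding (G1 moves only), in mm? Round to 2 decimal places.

12.43 mm

Sum the Euclidean lengths of each G1 segment: total = 12.43 mm.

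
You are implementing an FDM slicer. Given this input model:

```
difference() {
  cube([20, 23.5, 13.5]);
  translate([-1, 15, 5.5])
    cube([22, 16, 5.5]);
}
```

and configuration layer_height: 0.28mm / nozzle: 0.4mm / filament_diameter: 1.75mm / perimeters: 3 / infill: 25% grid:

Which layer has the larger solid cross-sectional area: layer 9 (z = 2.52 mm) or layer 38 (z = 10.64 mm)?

Layer 9 (z = 2.52): the cube (footprint 20×23.5) is included at this height (area 470.00 mm²); the cube at (-1, 15) is absent (z outside [5.5, 11]); Taking the first minus the rest: none of the subtracted shapes is present at this height, so the 20×23.5 cube is unchanged — area = 470.00 mm². So its area = 470.00 mm². Layer 38 (z = 10.64): the 20×23.5 cube contributes its full rectangle (area 470.00 mm²); the cube at (-1, 15) is present — its section is the full 22×16 rectangle (area 352.00 mm²); Subtracting the remaining from the first: starting from the 20×23.5 cube (470.00 mm²), the 22×16 cube at (-1, 15) partially overlaps it — only the 170.00 mm² overlap (of its 352.00 mm²) is removed, clipping the outline — area = 300.00 mm². So its area = 300.00 mm². Layer 9 is larger (470.00 vs 300.00 mm²).

layer 9 (z = 2.52 mm)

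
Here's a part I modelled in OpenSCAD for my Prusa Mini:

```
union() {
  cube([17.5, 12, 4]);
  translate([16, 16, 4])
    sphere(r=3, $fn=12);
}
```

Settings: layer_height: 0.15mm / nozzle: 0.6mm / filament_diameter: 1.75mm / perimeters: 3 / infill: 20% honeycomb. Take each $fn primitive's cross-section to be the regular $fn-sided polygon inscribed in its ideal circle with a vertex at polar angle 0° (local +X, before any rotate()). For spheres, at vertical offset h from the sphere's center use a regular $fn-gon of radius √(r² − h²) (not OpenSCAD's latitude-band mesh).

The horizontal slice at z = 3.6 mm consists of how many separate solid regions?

2

At z = 3.6 mm: the cube is present — its section is the full 17.5×12 rectangle; the r=3 sphere at (16, 16) slices to a regular 12-gon of circumradius 2.973 (√(r²−h²) with h=0.4 from center); Merging all regions: the 2 present regions are separate (no shared area or edge), so areas and boundary lengths simply add and each stays a separate island — 2 connected regions. The result has 2 disconnected regions.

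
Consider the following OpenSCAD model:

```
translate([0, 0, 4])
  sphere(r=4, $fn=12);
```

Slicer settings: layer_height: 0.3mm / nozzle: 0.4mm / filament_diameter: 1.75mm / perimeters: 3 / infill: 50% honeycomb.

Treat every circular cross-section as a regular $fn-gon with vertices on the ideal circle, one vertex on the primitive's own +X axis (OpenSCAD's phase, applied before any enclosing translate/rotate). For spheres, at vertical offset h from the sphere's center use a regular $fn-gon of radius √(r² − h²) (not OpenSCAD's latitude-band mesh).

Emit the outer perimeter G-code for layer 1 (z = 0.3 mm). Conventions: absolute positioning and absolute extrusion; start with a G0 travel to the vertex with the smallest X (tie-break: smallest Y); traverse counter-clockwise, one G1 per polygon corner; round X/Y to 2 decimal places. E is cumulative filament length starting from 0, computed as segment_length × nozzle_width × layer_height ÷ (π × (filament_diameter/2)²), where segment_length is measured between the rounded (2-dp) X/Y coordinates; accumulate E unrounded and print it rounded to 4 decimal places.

G0 X-1.52 Y0.00 Z0.30
G1 X-1.32 Y-0.76 E0.0392
G1 X-0.76 Y-1.32 E0.0787
G1 X0.00 Y-1.52 E0.1179
G1 X0.76 Y-1.32 E0.1571
G1 X1.32 Y-0.76 E0.1966
G1 X1.52 Y0.00 E0.2359
G1 X1.32 Y0.76 E0.2751
G1 X0.76 Y1.32 E0.3146
G1 X0.00 Y1.52 E0.3538
G1 X-0.76 Y1.32 E0.3930
G1 X-1.32 Y0.76 E0.4325
G1 X-1.52 Y0.00 E0.4717

At z = 0.3 mm: the r=4 sphere contributes a regular 12-gon of circumradius √(4²−3.7²) = 1.520. The outline is a single polygon with 12 vertices. Extrusion per mm of travel: 0.4 × 0.3 / (π × 0.875²) = 0.049890. Accumulating E over each segment gives final E = 0.4717.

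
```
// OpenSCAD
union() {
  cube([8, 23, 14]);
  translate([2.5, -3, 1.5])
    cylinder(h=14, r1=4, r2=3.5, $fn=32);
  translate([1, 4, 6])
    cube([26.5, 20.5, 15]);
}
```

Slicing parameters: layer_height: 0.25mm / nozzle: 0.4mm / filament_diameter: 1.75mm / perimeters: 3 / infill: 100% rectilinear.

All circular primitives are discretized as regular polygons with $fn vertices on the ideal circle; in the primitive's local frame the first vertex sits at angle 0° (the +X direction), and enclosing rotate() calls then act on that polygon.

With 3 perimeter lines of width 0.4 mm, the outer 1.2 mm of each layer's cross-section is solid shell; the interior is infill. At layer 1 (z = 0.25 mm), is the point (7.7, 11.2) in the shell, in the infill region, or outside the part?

shell

At z = 0.25 mm: the cube (footprint 8×23) is included at this height; the cone at (2.5, -3) does not reach this height (z outside [1.5, 15.5]); the cube at (1, 4) does not reach this height (z outside [6, 21]); Taking the union: only the 8×23 cube is present, so the union is just that shape — 1 connected region. Overall, the cross-section is a single solid region. The nearest boundary edge runs (8.00, 0.00)→(8.00, 23.00); distance from the point to it = 0.30 mm. The point is inside the cross-section, 0.30 mm from the nearest boundary — within the 1.2 mm shell band (3 × 0.4).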